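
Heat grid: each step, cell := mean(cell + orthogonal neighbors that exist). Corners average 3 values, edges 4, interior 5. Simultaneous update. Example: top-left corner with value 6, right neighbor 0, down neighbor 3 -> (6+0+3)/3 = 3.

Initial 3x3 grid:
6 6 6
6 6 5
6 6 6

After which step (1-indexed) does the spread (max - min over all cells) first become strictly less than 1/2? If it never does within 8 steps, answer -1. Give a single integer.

Step 1: max=6, min=17/3, spread=1/3
  -> spread < 1/2 first at step 1
Step 2: max=6, min=1373/240, spread=67/240
Step 3: max=1193/200, min=12523/2160, spread=1807/10800
Step 4: max=32039/5400, min=5026037/864000, spread=33401/288000
Step 5: max=3196609/540000, min=45426067/7776000, spread=3025513/38880000
Step 6: max=170044051/28800000, min=18197473133/3110400000, spread=53531/995328
Step 7: max=45864883949/7776000000, min=1093711074151/186624000000, spread=450953/11943936
Step 8: max=5497711389481/933120000000, min=65675736439397/11197440000000, spread=3799043/143327232

Answer: 1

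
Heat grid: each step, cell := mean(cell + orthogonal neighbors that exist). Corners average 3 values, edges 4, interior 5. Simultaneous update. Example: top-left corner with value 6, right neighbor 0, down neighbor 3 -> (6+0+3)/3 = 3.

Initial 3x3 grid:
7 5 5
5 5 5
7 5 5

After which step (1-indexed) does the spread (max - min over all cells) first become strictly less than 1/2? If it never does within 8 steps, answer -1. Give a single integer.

Step 1: max=6, min=5, spread=1
Step 2: max=103/18, min=5, spread=13/18
Step 3: max=4037/720, min=371/72, spread=109/240
  -> spread < 1/2 first at step 3
Step 4: max=71429/12960, min=9361/1800, spread=20149/64800
Step 5: max=14189933/2592000, min=1364491/259200, spread=545023/2592000
Step 6: max=844983751/155520000, min=17131237/3240000, spread=36295/248832
Step 7: max=50541170597/9331200000, min=4132135831/777600000, spread=305773/2985984
Step 8: max=3022674670159/559872000000, min=41422575497/7776000000, spread=2575951/35831808

Answer: 3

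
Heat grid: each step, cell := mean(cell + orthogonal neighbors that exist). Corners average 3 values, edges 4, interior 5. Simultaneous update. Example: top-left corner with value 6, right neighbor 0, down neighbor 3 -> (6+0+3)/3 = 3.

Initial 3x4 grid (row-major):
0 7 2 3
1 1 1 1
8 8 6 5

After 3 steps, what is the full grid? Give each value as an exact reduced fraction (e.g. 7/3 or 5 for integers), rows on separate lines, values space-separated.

Answer: 6601/2160 20443/7200 2277/800 1859/720
25403/7200 5471/1500 801/250 7441/2400
9541/2160 30943/7200 3277/800 2579/720

Derivation:
After step 1:
  8/3 5/2 13/4 2
  5/2 18/5 11/5 5/2
  17/3 23/4 5 4
After step 2:
  23/9 721/240 199/80 31/12
  433/120 331/100 331/100 107/40
  167/36 1201/240 339/80 23/6
After step 3:
  6601/2160 20443/7200 2277/800 1859/720
  25403/7200 5471/1500 801/250 7441/2400
  9541/2160 30943/7200 3277/800 2579/720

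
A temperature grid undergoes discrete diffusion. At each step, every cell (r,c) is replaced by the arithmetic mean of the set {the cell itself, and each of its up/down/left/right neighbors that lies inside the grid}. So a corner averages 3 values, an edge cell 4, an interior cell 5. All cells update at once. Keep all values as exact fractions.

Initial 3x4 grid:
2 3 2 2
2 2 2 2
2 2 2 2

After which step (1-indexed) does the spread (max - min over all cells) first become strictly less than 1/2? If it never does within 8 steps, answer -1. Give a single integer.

Answer: 1

Derivation:
Step 1: max=7/3, min=2, spread=1/3
  -> spread < 1/2 first at step 1
Step 2: max=271/120, min=2, spread=31/120
Step 3: max=2371/1080, min=2, spread=211/1080
Step 4: max=232897/108000, min=3647/1800, spread=14077/108000
Step 5: max=2084407/972000, min=219683/108000, spread=5363/48600
Step 6: max=62060809/29160000, min=122869/60000, spread=93859/1166400
Step 7: max=3709474481/1749600000, min=199736467/97200000, spread=4568723/69984000
Step 8: max=221732435629/104976000000, min=6013618889/2916000000, spread=8387449/167961600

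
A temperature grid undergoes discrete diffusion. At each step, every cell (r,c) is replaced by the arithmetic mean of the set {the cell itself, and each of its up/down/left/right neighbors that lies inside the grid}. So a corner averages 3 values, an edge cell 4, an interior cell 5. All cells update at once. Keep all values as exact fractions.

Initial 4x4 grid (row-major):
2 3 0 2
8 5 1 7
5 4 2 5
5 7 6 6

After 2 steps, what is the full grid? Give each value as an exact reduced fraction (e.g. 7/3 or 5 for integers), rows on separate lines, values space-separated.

After step 1:
  13/3 5/2 3/2 3
  5 21/5 3 15/4
  11/2 23/5 18/5 5
  17/3 11/2 21/4 17/3
After step 2:
  71/18 47/15 5/2 11/4
  571/120 193/50 321/100 59/16
  623/120 117/25 429/100 1081/240
  50/9 1261/240 1201/240 191/36

Answer: 71/18 47/15 5/2 11/4
571/120 193/50 321/100 59/16
623/120 117/25 429/100 1081/240
50/9 1261/240 1201/240 191/36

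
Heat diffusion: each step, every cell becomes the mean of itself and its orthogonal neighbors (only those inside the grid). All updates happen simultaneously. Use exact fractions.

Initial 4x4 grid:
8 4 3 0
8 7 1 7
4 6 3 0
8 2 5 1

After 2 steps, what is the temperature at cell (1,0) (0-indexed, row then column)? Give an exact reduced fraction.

Answer: 1507/240

Derivation:
Step 1: cell (1,0) = 27/4
Step 2: cell (1,0) = 1507/240
Full grid after step 2:
  227/36 581/120 451/120 22/9
  1507/240 521/100 82/25 737/240
  1339/240 487/100 171/50 39/16
  197/36 64/15 13/4 5/2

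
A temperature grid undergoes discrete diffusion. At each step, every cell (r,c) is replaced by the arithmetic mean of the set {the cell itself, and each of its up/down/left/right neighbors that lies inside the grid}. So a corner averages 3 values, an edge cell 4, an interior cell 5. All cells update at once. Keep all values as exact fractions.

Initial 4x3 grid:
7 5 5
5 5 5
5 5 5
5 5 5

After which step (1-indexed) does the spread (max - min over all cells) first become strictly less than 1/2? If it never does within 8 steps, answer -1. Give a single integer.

Step 1: max=17/3, min=5, spread=2/3
Step 2: max=50/9, min=5, spread=5/9
Step 3: max=581/108, min=5, spread=41/108
  -> spread < 1/2 first at step 3
Step 4: max=69017/12960, min=5, spread=4217/12960
Step 5: max=4097149/777600, min=18079/3600, spread=38417/155520
Step 6: max=244480211/46656000, min=362597/72000, spread=1903471/9331200
Step 7: max=14597789089/2799360000, min=10915759/2160000, spread=18038617/111974400
Step 8: max=873076182851/167961600000, min=984926759/194400000, spread=883978523/6718464000

Answer: 3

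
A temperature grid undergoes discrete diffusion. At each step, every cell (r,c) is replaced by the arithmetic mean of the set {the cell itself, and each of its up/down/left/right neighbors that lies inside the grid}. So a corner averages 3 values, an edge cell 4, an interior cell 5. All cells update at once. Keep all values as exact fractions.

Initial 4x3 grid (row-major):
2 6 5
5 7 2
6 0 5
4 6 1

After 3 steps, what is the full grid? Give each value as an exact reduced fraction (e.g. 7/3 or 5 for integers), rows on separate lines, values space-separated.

After step 1:
  13/3 5 13/3
  5 4 19/4
  15/4 24/5 2
  16/3 11/4 4
After step 2:
  43/9 53/12 169/36
  205/48 471/100 181/48
  1133/240 173/50 311/80
  71/18 1013/240 35/12
After step 3:
  1939/432 16739/3600 1855/432
  33263/7200 12377/3000 30713/7200
  29513/7200 25199/6000 2807/800
  4639/1080 52351/14400 147/40

Answer: 1939/432 16739/3600 1855/432
33263/7200 12377/3000 30713/7200
29513/7200 25199/6000 2807/800
4639/1080 52351/14400 147/40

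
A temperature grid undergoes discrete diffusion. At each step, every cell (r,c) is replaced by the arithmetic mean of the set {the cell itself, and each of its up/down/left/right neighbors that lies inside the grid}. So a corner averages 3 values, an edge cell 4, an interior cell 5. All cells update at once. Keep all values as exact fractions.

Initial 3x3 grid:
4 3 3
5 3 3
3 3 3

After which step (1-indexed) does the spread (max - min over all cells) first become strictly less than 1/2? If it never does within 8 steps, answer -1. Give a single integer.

Step 1: max=4, min=3, spread=1
Step 2: max=889/240, min=3, spread=169/240
Step 3: max=647/180, min=3739/1200, spread=1723/3600
  -> spread < 1/2 first at step 3
Step 4: max=12583/3600, min=17087/5400, spread=143/432
Step 5: max=2238103/648000, min=38657/12000, spread=1205/5184
Step 6: max=132727741/38880000, min=63191683/19440000, spread=10151/62208
Step 7: max=879058903/259200000, min=3822144751/1166400000, spread=85517/746496
Step 8: max=472148072069/139968000000, min=76815222949/23328000000, spread=720431/8957952

Answer: 3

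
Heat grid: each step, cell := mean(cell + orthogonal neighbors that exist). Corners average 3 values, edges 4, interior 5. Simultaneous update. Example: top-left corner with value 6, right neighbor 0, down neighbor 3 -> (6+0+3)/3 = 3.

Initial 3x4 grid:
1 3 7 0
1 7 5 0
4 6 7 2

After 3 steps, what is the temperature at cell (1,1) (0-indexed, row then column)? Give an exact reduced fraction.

Step 1: cell (1,1) = 22/5
Step 2: cell (1,1) = 467/100
Step 3: cell (1,1) = 12169/3000
Full grid after step 3:
  3587/1080 27601/7200 25481/7200 1733/540
  55297/14400 12169/3000 1538/375 46627/14400
  8869/2160 1043/225 5051/1200 2669/720

Answer: 12169/3000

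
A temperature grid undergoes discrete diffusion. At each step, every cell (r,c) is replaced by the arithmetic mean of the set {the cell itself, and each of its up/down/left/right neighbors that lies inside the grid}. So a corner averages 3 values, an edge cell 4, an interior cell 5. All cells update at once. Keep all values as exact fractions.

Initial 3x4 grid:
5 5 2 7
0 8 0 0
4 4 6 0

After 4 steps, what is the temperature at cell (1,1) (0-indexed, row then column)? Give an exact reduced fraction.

Step 1: cell (1,1) = 17/5
Step 2: cell (1,1) = 427/100
Step 3: cell (1,1) = 7151/2000
Step 4: cell (1,1) = 448639/120000
Full grid after step 4:
  509587/129600 395371/108000 121987/36000 14071/4800
  1085321/288000 448639/120000 375889/120000 825311/288000
  496787/129600 378371/108000 12693/4000 116839/43200

Answer: 448639/120000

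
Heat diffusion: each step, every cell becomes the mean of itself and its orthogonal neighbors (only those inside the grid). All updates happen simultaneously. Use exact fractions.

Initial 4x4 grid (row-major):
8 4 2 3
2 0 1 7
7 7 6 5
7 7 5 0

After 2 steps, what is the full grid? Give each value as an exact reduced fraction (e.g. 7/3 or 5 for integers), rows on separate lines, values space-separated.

Answer: 149/36 101/30 33/10 7/2
131/30 383/100 173/50 157/40
28/5 101/20 112/25 499/120
77/12 117/20 287/60 37/9

Derivation:
After step 1:
  14/3 7/2 5/2 4
  17/4 14/5 16/5 4
  23/4 27/5 24/5 9/2
  7 13/2 9/2 10/3
After step 2:
  149/36 101/30 33/10 7/2
  131/30 383/100 173/50 157/40
  28/5 101/20 112/25 499/120
  77/12 117/20 287/60 37/9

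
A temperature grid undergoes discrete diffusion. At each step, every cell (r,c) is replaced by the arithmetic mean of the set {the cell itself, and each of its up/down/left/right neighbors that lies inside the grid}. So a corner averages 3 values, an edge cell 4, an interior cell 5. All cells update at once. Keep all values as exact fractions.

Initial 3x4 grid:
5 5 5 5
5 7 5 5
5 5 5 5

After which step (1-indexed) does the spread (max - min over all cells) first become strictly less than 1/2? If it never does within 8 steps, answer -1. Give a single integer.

Answer: 2

Derivation:
Step 1: max=11/2, min=5, spread=1/2
Step 2: max=273/50, min=5, spread=23/50
  -> spread < 1/2 first at step 2
Step 3: max=12811/2400, min=1013/200, spread=131/480
Step 4: max=114551/21600, min=18391/3600, spread=841/4320
Step 5: max=45742051/8640000, min=3693373/720000, spread=56863/345600
Step 6: max=410334341/77760000, min=33389543/6480000, spread=386393/3110400
Step 7: max=163913723131/31104000000, min=13380358813/2592000000, spread=26795339/248832000
Step 8: max=9815015714129/1866240000000, min=804686149667/155520000000, spread=254051069/2985984000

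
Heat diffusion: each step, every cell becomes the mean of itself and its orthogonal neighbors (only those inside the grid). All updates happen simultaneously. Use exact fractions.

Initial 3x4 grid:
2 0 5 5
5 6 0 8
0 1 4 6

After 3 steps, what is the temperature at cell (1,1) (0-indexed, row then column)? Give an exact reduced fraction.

Answer: 1709/600

Derivation:
Step 1: cell (1,1) = 12/5
Step 2: cell (1,1) = 13/4
Step 3: cell (1,1) = 1709/600
Full grid after step 3:
  1451/540 929/288 581/160 1661/360
  8177/2880 1709/600 201/50 4237/960
  611/240 149/48 18/5 1109/240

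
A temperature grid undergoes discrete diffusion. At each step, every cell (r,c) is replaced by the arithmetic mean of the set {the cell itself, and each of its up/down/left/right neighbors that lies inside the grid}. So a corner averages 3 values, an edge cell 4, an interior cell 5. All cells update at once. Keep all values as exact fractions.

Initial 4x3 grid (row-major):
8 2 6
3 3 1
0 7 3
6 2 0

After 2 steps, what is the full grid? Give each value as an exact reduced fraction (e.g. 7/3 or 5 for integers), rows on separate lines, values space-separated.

After step 1:
  13/3 19/4 3
  7/2 16/5 13/4
  4 3 11/4
  8/3 15/4 5/3
After step 2:
  151/36 917/240 11/3
  451/120 177/50 61/20
  79/24 167/50 8/3
  125/36 133/48 49/18

Answer: 151/36 917/240 11/3
451/120 177/50 61/20
79/24 167/50 8/3
125/36 133/48 49/18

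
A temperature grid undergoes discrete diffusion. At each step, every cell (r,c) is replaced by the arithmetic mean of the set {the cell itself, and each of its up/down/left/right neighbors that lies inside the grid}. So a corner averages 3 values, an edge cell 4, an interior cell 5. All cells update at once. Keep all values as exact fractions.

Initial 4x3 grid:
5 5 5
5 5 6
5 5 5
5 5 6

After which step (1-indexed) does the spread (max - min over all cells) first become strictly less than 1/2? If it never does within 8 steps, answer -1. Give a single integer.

Step 1: max=11/2, min=5, spread=1/2
Step 2: max=193/36, min=5, spread=13/36
  -> spread < 1/2 first at step 2
Step 3: max=38057/7200, min=1007/200, spread=361/1440
Step 4: max=679969/129600, min=27361/5400, spread=4661/25920
Step 5: max=33798863/6480000, min=10996621/2160000, spread=809/6480
Step 6: max=2426890399/466560000, min=99235301/19440000, spread=1809727/18662400
Step 7: max=145212447941/27993600000, min=746200573/145800000, spread=77677517/1119744000
Step 8: max=8699978394319/1679616000000, min=59779066451/11664000000, spread=734342603/13436928000

Answer: 2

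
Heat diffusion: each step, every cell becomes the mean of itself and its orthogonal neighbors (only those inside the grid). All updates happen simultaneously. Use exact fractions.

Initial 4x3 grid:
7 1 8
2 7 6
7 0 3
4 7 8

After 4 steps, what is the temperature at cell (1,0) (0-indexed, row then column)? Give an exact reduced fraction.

Step 1: cell (1,0) = 23/4
Step 2: cell (1,0) = 233/60
Step 3: cell (1,0) = 1699/360
Step 4: cell (1,0) = 96569/21600
Full grid after step 4:
  121733/25920 803617/172800 4789/960
  96569/21600 348329/72000 68771/14400
  2287/480 37181/8000 1603/320
  8159/1728 57439/11520 2827/576

Answer: 96569/21600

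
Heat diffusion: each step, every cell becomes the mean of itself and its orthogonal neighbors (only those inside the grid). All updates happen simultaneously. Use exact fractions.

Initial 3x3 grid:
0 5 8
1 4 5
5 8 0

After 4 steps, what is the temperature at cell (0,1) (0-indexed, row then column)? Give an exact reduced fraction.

Step 1: cell (0,1) = 17/4
Step 2: cell (0,1) = 337/80
Step 3: cell (0,1) = 6373/1600
Step 4: cell (0,1) = 130377/32000
Full grid after step 4:
  52993/14400 130377/32000 10453/2400
  1634777/432000 486991/120000 3838679/864000
  499637/129600 1203893/288000 283181/64800

Answer: 130377/32000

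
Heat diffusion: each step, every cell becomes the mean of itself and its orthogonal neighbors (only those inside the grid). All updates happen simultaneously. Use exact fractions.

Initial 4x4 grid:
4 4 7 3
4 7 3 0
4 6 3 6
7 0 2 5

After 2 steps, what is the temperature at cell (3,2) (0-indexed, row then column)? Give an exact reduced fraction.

Answer: 175/48

Derivation:
Step 1: cell (3,2) = 5/2
Step 2: cell (3,2) = 175/48
Full grid after step 2:
  19/4 371/80 205/48 127/36
  47/10 461/100 401/100 83/24
  53/12 109/25 18/5 89/24
  38/9 167/48 175/48 31/9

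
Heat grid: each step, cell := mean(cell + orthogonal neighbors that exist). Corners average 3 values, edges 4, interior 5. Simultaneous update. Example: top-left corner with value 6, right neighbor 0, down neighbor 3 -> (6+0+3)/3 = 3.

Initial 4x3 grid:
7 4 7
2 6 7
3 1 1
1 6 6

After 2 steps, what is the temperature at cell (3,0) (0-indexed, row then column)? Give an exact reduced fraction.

Step 1: cell (3,0) = 10/3
Step 2: cell (3,0) = 103/36
Full grid after step 2:
  89/18 61/12 23/4
  175/48 463/100 19/4
  779/240 82/25 251/60
  103/36 437/120 139/36

Answer: 103/36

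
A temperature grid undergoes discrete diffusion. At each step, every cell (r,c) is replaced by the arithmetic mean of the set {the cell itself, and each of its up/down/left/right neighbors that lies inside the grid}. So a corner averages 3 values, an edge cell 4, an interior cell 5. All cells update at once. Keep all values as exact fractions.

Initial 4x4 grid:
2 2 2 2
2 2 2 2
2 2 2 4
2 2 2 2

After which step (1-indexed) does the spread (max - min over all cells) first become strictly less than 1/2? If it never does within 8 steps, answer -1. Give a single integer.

Step 1: max=8/3, min=2, spread=2/3
Step 2: max=151/60, min=2, spread=31/60
Step 3: max=1291/540, min=2, spread=211/540
  -> spread < 1/2 first at step 3
Step 4: max=124843/54000, min=2, spread=16843/54000
Step 5: max=1110643/486000, min=9079/4500, spread=130111/486000
Step 6: max=32802367/14580000, min=547159/270000, spread=3255781/14580000
Step 7: max=975153691/437400000, min=551107/270000, spread=82360351/437400000
Step 8: max=28995316891/13122000000, min=99706441/48600000, spread=2074577821/13122000000

Answer: 3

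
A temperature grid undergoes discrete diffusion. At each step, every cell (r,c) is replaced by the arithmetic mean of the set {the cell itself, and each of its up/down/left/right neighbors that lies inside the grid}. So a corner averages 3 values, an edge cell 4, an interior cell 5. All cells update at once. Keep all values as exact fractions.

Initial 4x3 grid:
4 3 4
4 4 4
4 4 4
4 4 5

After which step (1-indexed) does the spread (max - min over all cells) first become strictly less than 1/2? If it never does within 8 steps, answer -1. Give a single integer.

Step 1: max=13/3, min=11/3, spread=2/3
Step 2: max=77/18, min=893/240, spread=401/720
Step 3: max=905/216, min=8203/2160, spread=847/2160
  -> spread < 1/2 first at step 3
Step 4: max=537181/129600, min=3309989/864000, spread=813653/2592000
Step 5: max=31967729/7776000, min=29973499/7776000, spread=199423/777600
Step 6: max=1905761551/466560000, min=1808845601/466560000, spread=1938319/9331200
Step 7: max=113793499109/27993600000, min=109006109659/27993600000, spread=95747789/559872000
Step 8: max=6800515785631/1679616000000, min=6565510002881/1679616000000, spread=940023131/6718464000

Answer: 3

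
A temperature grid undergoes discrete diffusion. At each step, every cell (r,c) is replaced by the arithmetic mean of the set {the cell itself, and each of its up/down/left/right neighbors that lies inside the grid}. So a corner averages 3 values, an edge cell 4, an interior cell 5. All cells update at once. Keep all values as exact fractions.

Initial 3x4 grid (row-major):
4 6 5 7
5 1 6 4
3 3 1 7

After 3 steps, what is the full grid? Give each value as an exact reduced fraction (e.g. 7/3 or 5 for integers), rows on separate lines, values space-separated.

Answer: 1033/240 5081/1200 4507/900 1363/270
52037/14400 12299/3000 25103/6000 17983/3600
3791/1080 23911/7200 9877/2400 3083/720

Derivation:
After step 1:
  5 4 6 16/3
  13/4 21/5 17/5 6
  11/3 2 17/4 4
After step 2:
  49/12 24/5 281/60 52/9
  967/240 337/100 477/100 281/60
  107/36 847/240 273/80 19/4
After step 3:
  1033/240 5081/1200 4507/900 1363/270
  52037/14400 12299/3000 25103/6000 17983/3600
  3791/1080 23911/7200 9877/2400 3083/720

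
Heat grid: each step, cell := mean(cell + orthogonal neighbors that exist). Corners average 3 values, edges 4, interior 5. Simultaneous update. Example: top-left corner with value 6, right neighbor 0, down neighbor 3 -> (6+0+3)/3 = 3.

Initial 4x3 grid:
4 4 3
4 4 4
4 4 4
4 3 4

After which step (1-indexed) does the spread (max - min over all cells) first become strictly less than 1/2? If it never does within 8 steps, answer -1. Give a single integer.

Answer: 1

Derivation:
Step 1: max=4, min=11/3, spread=1/3
  -> spread < 1/2 first at step 1
Step 2: max=4, min=893/240, spread=67/240
Step 3: max=565/144, min=4079/1080, spread=317/2160
Step 4: max=46877/12000, min=3286949/864000, spread=17639/172800
Step 5: max=10077913/2592000, min=29627359/7776000, spread=30319/388800
Step 6: max=602653147/155520000, min=1783287041/466560000, spread=61681/1166400
Step 7: max=445921433/115200000, min=107094573019/27993600000, spread=1580419/34992000
Step 8: max=2163839985707/559872000000, min=6435057805121/1679616000000, spread=7057769/209952000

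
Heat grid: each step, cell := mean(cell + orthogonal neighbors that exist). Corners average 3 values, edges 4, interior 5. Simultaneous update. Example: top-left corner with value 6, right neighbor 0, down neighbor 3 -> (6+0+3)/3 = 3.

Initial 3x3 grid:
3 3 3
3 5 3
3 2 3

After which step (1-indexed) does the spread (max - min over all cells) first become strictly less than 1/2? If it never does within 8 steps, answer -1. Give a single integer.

Answer: 2

Derivation:
Step 1: max=7/2, min=8/3, spread=5/6
Step 2: max=339/100, min=707/240, spread=533/1200
  -> spread < 1/2 first at step 2
Step 3: max=7939/2400, min=6607/2160, spread=5381/21600
Step 4: max=35087/10800, min=2680523/864000, spread=126437/864000
Step 5: max=27917351/8640000, min=24395143/7776000, spread=7304729/77760000
Step 6: max=41606111/12960000, min=9796651907/3110400000, spread=188814733/3110400000
Step 7: max=33210063353/10368000000, min=88534689487/27993600000, spread=11324815661/279936000000
Step 8: max=447161609947/139968000000, min=35467008491963/11197440000000, spread=101973434599/3732480000000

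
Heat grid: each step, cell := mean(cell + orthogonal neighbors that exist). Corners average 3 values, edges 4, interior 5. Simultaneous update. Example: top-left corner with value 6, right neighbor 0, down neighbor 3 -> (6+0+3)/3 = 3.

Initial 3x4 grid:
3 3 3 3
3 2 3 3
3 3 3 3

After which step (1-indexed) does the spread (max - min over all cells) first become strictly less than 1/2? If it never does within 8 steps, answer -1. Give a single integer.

Step 1: max=3, min=11/4, spread=1/4
  -> spread < 1/2 first at step 1
Step 2: max=3, min=277/100, spread=23/100
Step 3: max=1187/400, min=13589/4800, spread=131/960
Step 4: max=21209/7200, min=123049/43200, spread=841/8640
Step 5: max=4226627/1440000, min=49297949/17280000, spread=56863/691200
Step 6: max=37890457/12960000, min=445025659/155520000, spread=386393/6220800
Step 7: max=15131641187/5184000000, min=178230276869/62208000000, spread=26795339/497664000
Step 8: max=906033850333/311040000000, min=10713624285871/3732480000000, spread=254051069/5971968000

Answer: 1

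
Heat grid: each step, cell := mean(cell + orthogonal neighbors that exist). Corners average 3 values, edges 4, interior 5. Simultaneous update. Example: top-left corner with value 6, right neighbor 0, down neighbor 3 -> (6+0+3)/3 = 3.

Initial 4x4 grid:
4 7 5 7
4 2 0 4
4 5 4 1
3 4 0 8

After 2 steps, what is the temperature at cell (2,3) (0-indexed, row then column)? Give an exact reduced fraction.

Step 1: cell (2,3) = 17/4
Step 2: cell (2,3) = 49/16
Full grid after step 2:
  13/3 357/80 211/48 157/36
  161/40 92/25 327/100 187/48
  449/120 82/25 341/100 49/16
  32/9 217/60 3 15/4

Answer: 49/16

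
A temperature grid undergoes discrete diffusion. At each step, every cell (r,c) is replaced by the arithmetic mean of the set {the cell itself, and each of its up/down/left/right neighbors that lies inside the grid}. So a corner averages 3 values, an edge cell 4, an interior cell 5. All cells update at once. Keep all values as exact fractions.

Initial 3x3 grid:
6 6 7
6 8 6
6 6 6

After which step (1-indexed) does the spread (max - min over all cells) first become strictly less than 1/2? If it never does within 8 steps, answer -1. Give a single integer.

Step 1: max=27/4, min=6, spread=3/4
Step 2: max=119/18, min=249/40, spread=139/360
  -> spread < 1/2 first at step 2
Step 3: max=93523/14400, min=1127/180, spread=1121/4800
Step 4: max=419909/64800, min=912301/144000, spread=187471/1296000
Step 5: max=25011223/3888000, min=4107683/648000, spread=2921/31104
Step 6: max=1500242381/233280000, min=247476751/38880000, spread=24611/373248
Step 7: max=89793940207/13996800000, min=14857672847/2332800000, spread=207329/4478976
Step 8: max=5384076139829/839808000000, min=892797494659/139968000000, spread=1746635/53747712

Answer: 2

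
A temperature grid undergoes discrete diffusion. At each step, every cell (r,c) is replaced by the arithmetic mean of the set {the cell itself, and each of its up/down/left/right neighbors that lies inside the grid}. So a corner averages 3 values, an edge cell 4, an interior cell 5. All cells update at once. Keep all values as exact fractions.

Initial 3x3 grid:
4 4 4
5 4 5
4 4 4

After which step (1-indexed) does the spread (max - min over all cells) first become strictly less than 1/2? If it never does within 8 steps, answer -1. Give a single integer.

Step 1: max=22/5, min=4, spread=2/5
  -> spread < 1/2 first at step 1
Step 2: max=1039/240, min=209/50, spread=179/1200
Step 3: max=12823/3000, min=947/225, spread=589/9000
Step 4: max=3677551/864000, min=761081/180000, spread=121811/4320000
Step 5: max=45891607/10800000, min=3431423/810000, spread=417901/32400000
Step 6: max=13204169359/3110400000, min=2747063129/648000000, spread=91331699/15552000000
Step 7: max=165002654263/38880000000, min=12367255007/2916000000, spread=317762509/116640000000
Step 8: max=47510766886831/11197440000000, min=9895132008761/2332800000000, spread=70666223891/55987200000000

Answer: 1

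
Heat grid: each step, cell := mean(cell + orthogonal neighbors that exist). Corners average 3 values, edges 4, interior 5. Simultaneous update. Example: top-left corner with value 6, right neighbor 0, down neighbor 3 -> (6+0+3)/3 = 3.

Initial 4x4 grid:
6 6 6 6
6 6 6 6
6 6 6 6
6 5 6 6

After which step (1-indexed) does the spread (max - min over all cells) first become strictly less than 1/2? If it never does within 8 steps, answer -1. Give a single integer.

Step 1: max=6, min=17/3, spread=1/3
  -> spread < 1/2 first at step 1
Step 2: max=6, min=689/120, spread=31/120
Step 3: max=6, min=6269/1080, spread=211/1080
Step 4: max=6, min=631157/108000, spread=16843/108000
Step 5: max=53921/9000, min=5693357/972000, spread=130111/972000
Step 6: max=3232841/540000, min=171317633/29160000, spread=3255781/29160000
Step 7: max=3228893/540000, min=5148446309/874800000, spread=82360351/874800000
Step 8: max=580693559/97200000, min=154712683109/26244000000, spread=2074577821/26244000000

Answer: 1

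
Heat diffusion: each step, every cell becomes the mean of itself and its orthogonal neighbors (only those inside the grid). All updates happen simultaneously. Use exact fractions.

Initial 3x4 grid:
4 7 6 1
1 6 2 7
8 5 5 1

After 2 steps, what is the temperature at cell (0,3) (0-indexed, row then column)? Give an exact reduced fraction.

Answer: 137/36

Derivation:
Step 1: cell (0,3) = 14/3
Step 2: cell (0,3) = 137/36
Full grid after step 2:
  29/6 359/80 1177/240 137/36
  1057/240 259/50 97/25 339/80
  185/36 1087/240 1127/240 31/9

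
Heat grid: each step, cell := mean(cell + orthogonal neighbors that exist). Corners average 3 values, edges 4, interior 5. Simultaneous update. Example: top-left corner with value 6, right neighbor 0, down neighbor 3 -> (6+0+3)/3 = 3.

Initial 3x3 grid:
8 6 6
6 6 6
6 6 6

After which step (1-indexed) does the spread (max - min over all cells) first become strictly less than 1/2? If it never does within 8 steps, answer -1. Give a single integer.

Step 1: max=20/3, min=6, spread=2/3
Step 2: max=59/9, min=6, spread=5/9
Step 3: max=689/108, min=6, spread=41/108
  -> spread < 1/2 first at step 3
Step 4: max=41011/6480, min=1091/180, spread=347/1296
Step 5: max=2439737/388800, min=10957/1800, spread=2921/15552
Step 6: max=145796539/23328000, min=1321483/216000, spread=24611/186624
Step 7: max=8716802033/1399680000, min=29816741/4860000, spread=207329/2239488
Step 8: max=521914752451/83980800000, min=1594001599/259200000, spread=1746635/26873856

Answer: 3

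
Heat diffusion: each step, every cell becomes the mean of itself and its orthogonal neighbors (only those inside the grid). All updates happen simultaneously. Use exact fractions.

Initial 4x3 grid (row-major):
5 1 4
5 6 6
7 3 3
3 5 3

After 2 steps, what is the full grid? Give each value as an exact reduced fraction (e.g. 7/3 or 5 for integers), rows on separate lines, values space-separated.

Answer: 161/36 233/60 149/36
1087/240 47/10 491/120
401/80 83/20 509/120
13/3 509/120 131/36

Derivation:
After step 1:
  11/3 4 11/3
  23/4 21/5 19/4
  9/2 24/5 15/4
  5 7/2 11/3
After step 2:
  161/36 233/60 149/36
  1087/240 47/10 491/120
  401/80 83/20 509/120
  13/3 509/120 131/36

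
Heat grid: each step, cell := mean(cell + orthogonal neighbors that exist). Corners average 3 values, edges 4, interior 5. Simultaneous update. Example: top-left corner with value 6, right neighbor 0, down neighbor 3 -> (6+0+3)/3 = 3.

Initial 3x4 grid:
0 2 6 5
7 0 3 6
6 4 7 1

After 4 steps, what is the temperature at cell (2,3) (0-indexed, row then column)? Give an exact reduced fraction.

Answer: 546317/129600

Derivation:
Step 1: cell (2,3) = 14/3
Step 2: cell (2,3) = 73/18
Step 3: cell (2,3) = 9319/2160
Step 4: cell (2,3) = 546317/129600
Full grid after step 4:
  145249/43200 15749/4500 209893/54000 537917/129600
  3145603/864000 1342997/360000 1429747/360000 3662333/864000
  509147/129600 430601/108000 445661/108000 546317/129600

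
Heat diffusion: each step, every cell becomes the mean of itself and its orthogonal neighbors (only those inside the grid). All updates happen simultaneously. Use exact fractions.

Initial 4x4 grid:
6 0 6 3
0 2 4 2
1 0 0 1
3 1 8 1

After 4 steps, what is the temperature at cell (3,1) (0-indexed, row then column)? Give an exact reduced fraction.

Answer: 215723/108000

Derivation:
Step 1: cell (3,1) = 3
Step 2: cell (3,1) = 239/120
Step 3: cell (3,1) = 7613/3600
Step 4: cell (3,1) = 215723/108000
Full grid after step 4:
  12209/5400 2347/960 589291/216000 182371/64800
  1897/960 32809/15000 88397/36000 278723/108000
  389041/216000 71747/36000 99941/45000 260527/108000
  119821/64800 215723/108000 247027/108000 37973/16200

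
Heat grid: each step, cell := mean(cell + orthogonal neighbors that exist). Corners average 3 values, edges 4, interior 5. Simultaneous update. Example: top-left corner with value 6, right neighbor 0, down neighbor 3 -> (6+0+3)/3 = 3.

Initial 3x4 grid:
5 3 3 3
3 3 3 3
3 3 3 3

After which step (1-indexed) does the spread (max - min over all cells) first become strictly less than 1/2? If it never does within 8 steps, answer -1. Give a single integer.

Step 1: max=11/3, min=3, spread=2/3
Step 2: max=32/9, min=3, spread=5/9
Step 3: max=365/108, min=3, spread=41/108
  -> spread < 1/2 first at step 3
Step 4: max=43097/12960, min=3, spread=4217/12960
Step 5: max=2541949/777600, min=10879/3600, spread=38417/155520
Step 6: max=151168211/46656000, min=218597/72000, spread=1903471/9331200
Step 7: max=8999069089/2799360000, min=6595759/2160000, spread=18038617/111974400
Step 8: max=537152982851/167961600000, min=596126759/194400000, spread=883978523/6718464000

Answer: 3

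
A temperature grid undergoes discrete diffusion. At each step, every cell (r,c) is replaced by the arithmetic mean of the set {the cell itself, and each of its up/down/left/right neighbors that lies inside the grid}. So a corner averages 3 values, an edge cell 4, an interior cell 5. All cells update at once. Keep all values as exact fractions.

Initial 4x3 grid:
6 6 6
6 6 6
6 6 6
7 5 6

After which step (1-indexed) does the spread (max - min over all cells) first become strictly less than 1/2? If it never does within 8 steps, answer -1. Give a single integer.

Step 1: max=25/4, min=17/3, spread=7/12
Step 2: max=73/12, min=88/15, spread=13/60
  -> spread < 1/2 first at step 2
Step 3: max=14501/2400, min=793/135, spread=3629/21600
Step 4: max=144469/24000, min=191999/32400, spread=60683/648000
Step 5: max=1298189/216000, min=5766053/972000, spread=30319/388800
Step 6: max=38889233/6480000, min=346919047/58320000, spread=61681/1166400
Step 7: max=1166230361/194400000, min=10417052299/1749600000, spread=1580419/34992000
Step 8: max=69916774099/11664000000, min=625722082391/104976000000, spread=7057769/209952000

Answer: 2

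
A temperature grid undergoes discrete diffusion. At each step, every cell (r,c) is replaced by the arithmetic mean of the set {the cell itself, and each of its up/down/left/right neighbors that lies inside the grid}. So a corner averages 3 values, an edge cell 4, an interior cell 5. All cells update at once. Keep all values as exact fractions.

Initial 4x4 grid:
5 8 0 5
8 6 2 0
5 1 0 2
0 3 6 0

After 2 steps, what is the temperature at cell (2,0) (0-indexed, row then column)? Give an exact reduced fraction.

Step 1: cell (2,0) = 7/2
Step 2: cell (2,0) = 91/24
Full grid after step 2:
  71/12 41/8 353/120 23/9
  43/8 407/100 74/25 361/240
  91/24 81/25 191/100 457/240
  26/9 125/48 577/240 65/36

Answer: 91/24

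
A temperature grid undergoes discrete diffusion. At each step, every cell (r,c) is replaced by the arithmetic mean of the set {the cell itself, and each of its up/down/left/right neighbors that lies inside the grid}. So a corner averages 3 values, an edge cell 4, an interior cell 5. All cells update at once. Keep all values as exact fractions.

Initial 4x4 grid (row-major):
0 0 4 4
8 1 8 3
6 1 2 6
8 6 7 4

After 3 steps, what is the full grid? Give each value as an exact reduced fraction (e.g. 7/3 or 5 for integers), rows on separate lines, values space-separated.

After step 1:
  8/3 5/4 4 11/3
  15/4 18/5 18/5 21/4
  23/4 16/5 24/5 15/4
  20/3 11/2 19/4 17/3
After step 2:
  23/9 691/240 751/240 155/36
  473/120 77/25 17/4 61/15
  581/120 457/100 201/50 73/15
  215/36 1207/240 1243/240 85/18
After step 3:
  6751/2160 20959/7200 5243/1440 8281/2160
  12977/3600 4493/1200 4451/1200 787/180
  17393/3600 25849/6000 27463/6000 3977/900
  11407/2160 37351/7200 34111/7200 10633/2160

Answer: 6751/2160 20959/7200 5243/1440 8281/2160
12977/3600 4493/1200 4451/1200 787/180
17393/3600 25849/6000 27463/6000 3977/900
11407/2160 37351/7200 34111/7200 10633/2160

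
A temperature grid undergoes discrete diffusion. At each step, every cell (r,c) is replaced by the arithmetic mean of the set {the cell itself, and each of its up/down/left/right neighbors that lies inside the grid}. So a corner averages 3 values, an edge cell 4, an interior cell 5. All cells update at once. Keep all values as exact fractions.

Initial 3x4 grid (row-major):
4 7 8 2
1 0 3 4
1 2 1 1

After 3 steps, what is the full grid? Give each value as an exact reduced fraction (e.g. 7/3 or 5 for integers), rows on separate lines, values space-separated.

After step 1:
  4 19/4 5 14/3
  3/2 13/5 16/5 5/2
  4/3 1 7/4 2
After step 2:
  41/12 327/80 1057/240 73/18
  283/120 261/100 301/100 371/120
  23/18 401/240 159/80 25/12
After step 3:
  263/80 8711/2400 28003/7200 8317/2160
  17393/7200 4121/1500 4531/1500 22033/7200
  3821/2160 13583/7200 5251/2400 191/80

Answer: 263/80 8711/2400 28003/7200 8317/2160
17393/7200 4121/1500 4531/1500 22033/7200
3821/2160 13583/7200 5251/2400 191/80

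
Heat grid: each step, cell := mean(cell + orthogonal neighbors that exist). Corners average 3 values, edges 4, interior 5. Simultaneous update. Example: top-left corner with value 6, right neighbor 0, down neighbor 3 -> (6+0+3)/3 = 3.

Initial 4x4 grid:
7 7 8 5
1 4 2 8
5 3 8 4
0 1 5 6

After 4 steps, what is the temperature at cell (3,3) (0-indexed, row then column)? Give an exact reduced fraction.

Step 1: cell (3,3) = 5
Step 2: cell (3,3) = 11/2
Step 3: cell (3,3) = 593/120
Step 4: cell (3,3) = 17987/3600
Full grid after step 4:
  17177/3600 59693/12000 2677/480 40667/7200
  24599/6000 46823/10000 101033/20000 1075/192
  64051/18000 46121/12000 48013/10000 122431/24000
  13307/4320 264529/72000 103691/24000 17987/3600

Answer: 17987/3600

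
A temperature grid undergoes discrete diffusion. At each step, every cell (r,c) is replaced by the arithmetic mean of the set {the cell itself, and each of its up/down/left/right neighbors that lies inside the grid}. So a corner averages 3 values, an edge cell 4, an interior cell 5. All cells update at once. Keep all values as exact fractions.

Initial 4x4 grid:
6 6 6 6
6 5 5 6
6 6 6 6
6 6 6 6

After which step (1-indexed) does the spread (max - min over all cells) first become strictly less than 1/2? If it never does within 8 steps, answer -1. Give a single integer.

Step 1: max=6, min=28/5, spread=2/5
  -> spread < 1/2 first at step 1
Step 2: max=6, min=57/10, spread=3/10
Step 3: max=1427/240, min=11541/2000, spread=263/1500
Step 4: max=42653/7200, min=208147/36000, spread=853/6000
Step 5: max=1275311/216000, min=6252643/1080000, spread=1721/15000
Step 6: max=31817693/5400000, min=187843291/32400000, spread=3062867/32400000
Step 7: max=119153329/20250000, min=1128401387/194400000, spread=77352857/972000000
Step 8: max=28564430339/4860000000, min=169437668887/29160000000, spread=1948913147/29160000000

Answer: 1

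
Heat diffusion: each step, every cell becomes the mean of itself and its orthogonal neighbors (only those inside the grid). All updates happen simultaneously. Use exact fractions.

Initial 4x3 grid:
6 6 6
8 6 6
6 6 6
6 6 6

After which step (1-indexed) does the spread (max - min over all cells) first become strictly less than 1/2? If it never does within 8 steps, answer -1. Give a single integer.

Step 1: max=20/3, min=6, spread=2/3
Step 2: max=391/60, min=6, spread=31/60
Step 3: max=3451/540, min=6, spread=211/540
  -> spread < 1/2 first at step 3
Step 4: max=340897/54000, min=5447/900, spread=14077/54000
Step 5: max=3056407/486000, min=327683/54000, spread=5363/24300
Step 6: max=91220809/14580000, min=182869/30000, spread=93859/583200
Step 7: max=5459074481/874800000, min=296936467/48600000, spread=4568723/34992000
Step 8: max=326708435629/52488000000, min=8929618889/1458000000, spread=8387449/83980800

Answer: 3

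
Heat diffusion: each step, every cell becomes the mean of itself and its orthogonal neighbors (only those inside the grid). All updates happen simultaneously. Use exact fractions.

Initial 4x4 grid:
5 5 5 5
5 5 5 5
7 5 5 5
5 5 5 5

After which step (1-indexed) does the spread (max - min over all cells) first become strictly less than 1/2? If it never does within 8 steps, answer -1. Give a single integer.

Step 1: max=17/3, min=5, spread=2/3
Step 2: max=331/60, min=5, spread=31/60
Step 3: max=2911/540, min=5, spread=211/540
  -> spread < 1/2 first at step 3
Step 4: max=286843/54000, min=5, spread=16843/54000
Step 5: max=2568643/486000, min=22579/4500, spread=130111/486000
Step 6: max=76542367/14580000, min=1357159/270000, spread=3255781/14580000
Step 7: max=2287353691/437400000, min=1361107/270000, spread=82360351/437400000
Step 8: max=68361316891/13122000000, min=245506441/48600000, spread=2074577821/13122000000

Answer: 3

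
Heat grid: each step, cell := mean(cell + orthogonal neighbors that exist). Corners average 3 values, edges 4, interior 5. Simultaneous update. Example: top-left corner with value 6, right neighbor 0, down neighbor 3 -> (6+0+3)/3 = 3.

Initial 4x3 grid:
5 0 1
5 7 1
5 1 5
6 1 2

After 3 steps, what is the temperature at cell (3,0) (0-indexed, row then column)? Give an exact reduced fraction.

Step 1: cell (3,0) = 4
Step 2: cell (3,0) = 43/12
Step 3: cell (3,0) = 299/80
Full grid after step 3:
  473/135 5113/1600 328/135
  29081/7200 6271/2000 20881/7200
  9037/2400 1318/375 19711/7200
  299/80 22351/7200 6313/2160

Answer: 299/80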